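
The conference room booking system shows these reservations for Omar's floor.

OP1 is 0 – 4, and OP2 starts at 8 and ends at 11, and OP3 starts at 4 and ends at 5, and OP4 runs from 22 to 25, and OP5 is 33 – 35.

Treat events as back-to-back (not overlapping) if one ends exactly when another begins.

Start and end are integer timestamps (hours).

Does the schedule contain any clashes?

Check each pair: they overlap iff neither finishes before the other starts.
Sorted by start: OP1, OP3, OP2, OP4, OP5.
OP3 starts exactly when OP1 ends (back-to-back, no overlap) — done with OP1.
OP2 starts after OP3 ends — done with OP3.
OP4 starts after OP2 ends — done with OP2.
OP5 starts after OP4 ends.
Every pair is clear; the schedule has no overlaps.

No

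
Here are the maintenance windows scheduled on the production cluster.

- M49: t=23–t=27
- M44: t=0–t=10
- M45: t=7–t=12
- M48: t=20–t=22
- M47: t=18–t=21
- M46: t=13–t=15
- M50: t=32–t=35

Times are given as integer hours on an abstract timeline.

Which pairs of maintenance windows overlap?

M44 & M45, M47 & M48

Sorted by start: M44, M45, M46, M47, M48, M49, M50.
M45 starts before M44 ends → M44 and M45 overlap.
M46 starts after M44 ends — done with M44.
M46 starts after M45 ends — done with M45.
M47 starts after M46 ends — done with M46.
M48 starts before M47 ends → M47 and M48 overlap.
M49 starts after M47 ends — done with M47.
M49 starts after M48 ends — done with M48.
M50 starts after M49 ends.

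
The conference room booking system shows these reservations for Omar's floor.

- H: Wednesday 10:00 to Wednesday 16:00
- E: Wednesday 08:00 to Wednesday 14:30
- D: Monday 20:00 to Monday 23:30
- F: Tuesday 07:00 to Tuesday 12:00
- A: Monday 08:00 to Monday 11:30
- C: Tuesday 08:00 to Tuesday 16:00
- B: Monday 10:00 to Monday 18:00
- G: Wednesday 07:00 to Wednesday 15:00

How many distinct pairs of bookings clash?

Two intervals overlap when each starts before the other ends.
Sorted by start: A, B, D, F, C, G, E, H.
B starts before A ends → A and B overlap.
D starts after A ends — done with A.
D starts after B ends — done with B.
F starts after D ends — done with D.
C starts before F ends → F and C overlap.
G starts after F ends — done with F.
G starts after C ends — done with C.
E starts before G ends → G and E overlap.
H starts before G ends → G and H overlap.
H starts before E ends → E and H overlap.
Overlapping pairs: A & B, C & F, E & G, E & H, G & H — 5 in total.

5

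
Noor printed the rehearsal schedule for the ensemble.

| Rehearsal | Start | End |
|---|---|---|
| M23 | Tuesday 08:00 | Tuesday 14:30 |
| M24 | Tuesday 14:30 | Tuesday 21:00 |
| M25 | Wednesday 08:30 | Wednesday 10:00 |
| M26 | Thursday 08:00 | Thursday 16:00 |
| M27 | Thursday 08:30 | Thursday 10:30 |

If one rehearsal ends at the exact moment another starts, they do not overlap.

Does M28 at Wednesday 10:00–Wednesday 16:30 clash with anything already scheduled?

M23: ends Tuesday 14:30 at or before M28 starts Wednesday 10:00 → clear.
M24: ends Tuesday 21:00 at or before M28 starts Wednesday 10:00 → clear.
M25: ends Wednesday 10:00 at or before M28 starts Wednesday 10:00 → clear.
M26: starts Thursday 08:00 at or after M28 ends Wednesday 16:30 → clear.
M27: starts Thursday 08:30 at or after M28 ends Wednesday 16:30 → clear.

No — it doesn't clash with anything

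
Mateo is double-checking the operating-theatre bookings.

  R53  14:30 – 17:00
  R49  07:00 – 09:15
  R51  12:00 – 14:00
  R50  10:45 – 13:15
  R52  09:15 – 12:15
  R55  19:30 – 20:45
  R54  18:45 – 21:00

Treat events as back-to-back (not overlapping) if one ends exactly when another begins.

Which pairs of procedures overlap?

R50 & R51, R50 & R52, R51 & R52, R54 & R55

Two intervals overlap when each starts before the other ends.
Sorted by start: R49, R52, R50, R51, R53, R54, R55.
R52 starts exactly when R49 ends (back-to-back, no overlap), so nothing later overlaps R49 either.
R50 starts before R52 ends → R52 and R50 overlap.
R51 starts before R52 ends → R52 and R51 overlap.
R53 starts after R52 ends, so nothing later overlaps R52 either.
R51 starts before R50 ends → R50 and R51 overlap.
R53 starts after R50 ends, so nothing later overlaps R50 either.
R53 starts after R51 ends, so nothing later overlaps R51 either.
R54 starts after R53 ends, so nothing later overlaps R53 either.
R55 starts before R54 ends → R54 and R55 overlap.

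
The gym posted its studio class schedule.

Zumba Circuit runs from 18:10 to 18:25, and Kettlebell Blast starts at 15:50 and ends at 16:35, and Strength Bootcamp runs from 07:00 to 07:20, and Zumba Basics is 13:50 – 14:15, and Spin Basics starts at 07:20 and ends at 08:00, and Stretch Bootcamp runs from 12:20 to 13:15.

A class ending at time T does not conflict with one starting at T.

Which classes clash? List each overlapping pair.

Check each pair: they overlap iff neither finishes before the other starts.
Sorted by start: Strength Bootcamp, Spin Basics, Stretch Bootcamp, Zumba Basics, Kettlebell Blast, Zumba Circuit.
Spin Basics starts exactly when Strength Bootcamp ends (back-to-back, no overlap) — done with Strength Bootcamp.
Stretch Bootcamp starts after Spin Basics ends — done with Spin Basics.
Zumba Basics starts after Stretch Bootcamp ends — done with Stretch Bootcamp.
Kettlebell Blast starts after Zumba Basics ends — done with Zumba Basics.
Zumba Circuit starts after Kettlebell Blast ends.

no overlapping pairs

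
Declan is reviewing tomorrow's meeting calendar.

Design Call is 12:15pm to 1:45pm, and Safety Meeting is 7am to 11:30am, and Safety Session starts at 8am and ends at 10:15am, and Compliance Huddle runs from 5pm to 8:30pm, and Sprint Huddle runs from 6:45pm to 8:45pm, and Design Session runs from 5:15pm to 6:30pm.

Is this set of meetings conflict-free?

No

Sorted by start: Safety Meeting, Safety Session, Design Call, Compliance Huddle, Design Session, Sprint Huddle.
Safety Session starts before Safety Meeting ends → Safety Meeting and Safety Session overlap.
That's a conflict, so the schedule is not conflict-free.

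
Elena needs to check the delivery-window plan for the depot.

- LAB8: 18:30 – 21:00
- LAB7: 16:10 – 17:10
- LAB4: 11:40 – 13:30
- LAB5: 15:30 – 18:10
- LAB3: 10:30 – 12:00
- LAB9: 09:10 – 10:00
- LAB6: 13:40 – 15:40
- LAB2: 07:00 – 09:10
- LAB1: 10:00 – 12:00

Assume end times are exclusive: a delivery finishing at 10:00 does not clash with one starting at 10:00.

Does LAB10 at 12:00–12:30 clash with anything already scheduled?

Yes — it overlaps LAB4

LAB2: ends 09:10 at or before LAB10 starts 12:00 → clear.
LAB9: ends 10:00 at or before LAB10 starts 12:00 → clear.
LAB1: ends 12:00 at or before LAB10 starts 12:00 → clear.
LAB3: ends 12:00 at or before LAB10 starts 12:00 → clear.
LAB4: starts 11:40 before LAB10 ends 12:30, and ends 13:30 after LAB10 starts 12:00 → overlap.
LAB6: starts 13:40 at or after LAB10 ends 12:30 → clear.
LAB5: starts 15:30 at or after LAB10 ends 12:30 → clear.
LAB7: starts 16:10 at or after LAB10 ends 12:30 → clear.
LAB8: starts 18:30 at or after LAB10 ends 12:30 → clear.
LAB10 overlaps LAB4.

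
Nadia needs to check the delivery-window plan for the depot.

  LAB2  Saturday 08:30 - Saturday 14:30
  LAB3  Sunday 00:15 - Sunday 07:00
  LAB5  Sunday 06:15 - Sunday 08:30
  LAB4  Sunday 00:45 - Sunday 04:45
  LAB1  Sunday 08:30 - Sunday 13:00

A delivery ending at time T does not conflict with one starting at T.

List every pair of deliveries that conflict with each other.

Sorted by start: LAB2, LAB3, LAB4, LAB5, LAB1.
LAB3 starts after LAB2 ends, so nothing later overlaps LAB2 either.
LAB4 starts before LAB3 ends → LAB3 and LAB4 overlap.
LAB5 starts before LAB3 ends → LAB3 and LAB5 overlap.
LAB1 starts after LAB3 ends.
LAB5 starts after LAB4 ends, so nothing later overlaps LAB4 either.
LAB1 starts exactly when LAB5 ends (back-to-back, no overlap).

LAB3 & LAB4, LAB3 & LAB5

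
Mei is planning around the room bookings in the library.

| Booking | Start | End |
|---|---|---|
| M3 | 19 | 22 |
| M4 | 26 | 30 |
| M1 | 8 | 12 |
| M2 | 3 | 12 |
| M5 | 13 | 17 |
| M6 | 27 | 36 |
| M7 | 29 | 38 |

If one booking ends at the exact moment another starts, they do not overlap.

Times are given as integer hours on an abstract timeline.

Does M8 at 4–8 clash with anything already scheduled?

Yes — it overlaps M2

M2: starts 3 before M8 ends 8, and ends 12 after M8 starts 4 → overlap.
M1: starts 8 at or after M8 ends 8 → clear.
M5: starts 13 at or after M8 ends 8 → clear.
M3: starts 19 at or after M8 ends 8 → clear.
M4: starts 26 at or after M8 ends 8 → clear.
M6: starts 27 at or after M8 ends 8 → clear.
M7: starts 29 at or after M8 ends 8 → clear.
M8 overlaps M2.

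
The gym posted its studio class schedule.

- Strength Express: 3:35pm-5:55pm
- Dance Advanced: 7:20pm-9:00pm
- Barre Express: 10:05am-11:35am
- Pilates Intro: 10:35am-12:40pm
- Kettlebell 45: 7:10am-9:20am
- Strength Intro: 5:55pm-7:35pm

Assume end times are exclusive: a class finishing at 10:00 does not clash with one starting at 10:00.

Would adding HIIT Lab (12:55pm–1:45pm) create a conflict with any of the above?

Kettlebell 45: ends 9:20am at or before HIIT Lab starts 12:55pm → clear.
Barre Express: ends 11:35am at or before HIIT Lab starts 12:55pm → clear.
Pilates Intro: ends 12:40pm at or before HIIT Lab starts 12:55pm → clear.
Strength Express: starts 3:35pm at or after HIIT Lab ends 1:45pm → clear.
Strength Intro: starts 5:55pm at or after HIIT Lab ends 1:45pm → clear.
Dance Advanced: starts 7:20pm at or after HIIT Lab ends 1:45pm → clear.

No — it doesn't clash with anything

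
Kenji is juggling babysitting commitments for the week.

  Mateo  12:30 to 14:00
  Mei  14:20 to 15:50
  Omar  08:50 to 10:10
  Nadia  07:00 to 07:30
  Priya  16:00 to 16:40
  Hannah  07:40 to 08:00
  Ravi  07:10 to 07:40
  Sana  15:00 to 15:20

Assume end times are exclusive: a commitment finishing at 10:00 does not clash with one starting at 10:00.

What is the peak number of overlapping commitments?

2

Sort all start/end points and keep a running count:
07:00 start Nadia → 1
07:10 start Ravi → 2
07:30 end Nadia → 1
07:40 end Ravi → 0
07:40 start Hannah → 1
08:00 end Hannah → 0
08:50 start Omar → 1
10:10 end Omar → 0
12:30 start Mateo → 1
14:00 end Mateo → 0
14:20 start Mei → 1
15:00 start Sana → 2
15:20 end Sana → 1
15:50 end Mei → 0
16:00 start Priya → 1
16:40 end Priya → 0
Peak is 2, at 07:10 (Nadia, Ravi).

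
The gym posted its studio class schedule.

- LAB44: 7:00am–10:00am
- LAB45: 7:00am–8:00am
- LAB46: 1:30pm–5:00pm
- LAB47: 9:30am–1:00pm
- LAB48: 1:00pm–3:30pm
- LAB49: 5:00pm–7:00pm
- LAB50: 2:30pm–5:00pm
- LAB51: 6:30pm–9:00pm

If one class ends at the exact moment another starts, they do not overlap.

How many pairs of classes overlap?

Sorted by start: LAB44, LAB45, LAB47, LAB48, LAB46, LAB50, LAB49, LAB51.
LAB45 starts before LAB44 ends → LAB44 and LAB45 overlap.
LAB47 starts before LAB44 ends → LAB44 and LAB47 overlap.
LAB48 starts after LAB44 ends; LAB44 is clear from here.
LAB47 starts after LAB45 ends; LAB45 is clear from here.
LAB48 starts exactly when LAB47 ends (back-to-back, no overlap); LAB47 is clear from here.
LAB46 starts before LAB48 ends → LAB48 and LAB46 overlap.
LAB50 starts before LAB48 ends → LAB48 and LAB50 overlap.
LAB49 starts after LAB48 ends; LAB48 is clear from here.
LAB50 starts before LAB46 ends → LAB46 and LAB50 overlap.
LAB49 starts exactly when LAB46 ends (back-to-back, no overlap); LAB46 is clear from here.
LAB49 starts exactly when LAB50 ends (back-to-back, no overlap); LAB50 is clear from here.
LAB51 starts before LAB49 ends → LAB49 and LAB51 overlap.
Overlapping pairs: LAB44 & LAB45, LAB44 & LAB47, LAB46 & LAB48, LAB46 & LAB50, LAB48 & LAB50, LAB49 & LAB51 — 6 in total.

6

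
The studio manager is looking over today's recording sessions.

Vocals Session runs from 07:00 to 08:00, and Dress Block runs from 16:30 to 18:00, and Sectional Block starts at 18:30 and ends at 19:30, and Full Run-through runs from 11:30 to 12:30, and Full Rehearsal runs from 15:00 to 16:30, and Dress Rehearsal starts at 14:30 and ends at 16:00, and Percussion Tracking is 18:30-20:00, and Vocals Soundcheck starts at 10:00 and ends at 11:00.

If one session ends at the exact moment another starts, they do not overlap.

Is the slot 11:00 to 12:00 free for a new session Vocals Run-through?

Vocals Session: ends 08:00 at or before Vocals Run-through starts 11:00 → clear.
Vocals Soundcheck: ends 11:00 at or before Vocals Run-through starts 11:00 → clear.
Full Run-through: starts 11:30 before Vocals Run-through ends 12:00, and ends 12:30 after Vocals Run-through starts 11:00 → overlap.
Dress Rehearsal: starts 14:30 at or after Vocals Run-through ends 12:00 → clear.
Full Rehearsal: starts 15:00 at or after Vocals Run-through ends 12:00 → clear.
Dress Block: starts 16:30 at or after Vocals Run-through ends 12:00 → clear.
Percussion Tracking: starts 18:30 at or after Vocals Run-through ends 12:00 → clear.
Sectional Block: starts 18:30 at or after Vocals Run-through ends 12:00 → clear.
Vocals Run-through overlaps Full Run-through.

No — it overlaps Full Run-through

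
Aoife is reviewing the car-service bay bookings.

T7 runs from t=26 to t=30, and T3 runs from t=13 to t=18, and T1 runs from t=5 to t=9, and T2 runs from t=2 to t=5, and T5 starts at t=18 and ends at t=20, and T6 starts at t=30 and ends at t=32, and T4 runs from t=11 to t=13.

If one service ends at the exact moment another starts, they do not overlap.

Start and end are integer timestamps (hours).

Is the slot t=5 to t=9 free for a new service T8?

No — it overlaps T1

T2: ends t=5 at or before T8 starts t=5 → clear.
T1: starts t=5 before T8 ends t=9, and ends t=9 after T8 starts t=5 → overlap.
T4: starts t=11 at or after T8 ends t=9 → clear.
T3: starts t=13 at or after T8 ends t=9 → clear.
T5: starts t=18 at or after T8 ends t=9 → clear.
T7: starts t=26 at or after T8 ends t=9 → clear.
T6: starts t=30 at or after T8 ends t=9 → clear.
T8 overlaps T1.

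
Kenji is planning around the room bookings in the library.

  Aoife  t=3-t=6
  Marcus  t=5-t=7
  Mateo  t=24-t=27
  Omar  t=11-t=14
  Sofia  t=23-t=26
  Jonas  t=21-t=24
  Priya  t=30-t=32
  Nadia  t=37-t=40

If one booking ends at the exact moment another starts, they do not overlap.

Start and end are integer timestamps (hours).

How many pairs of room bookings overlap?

3

Two intervals overlap when each starts before the other ends.
Sorted by start: Aoife, Marcus, Omar, Jonas, Sofia, Mateo, Priya, Nadia.
Marcus starts before Aoife ends → Aoife and Marcus overlap.
Omar starts after Aoife ends, so nothing later overlaps Aoife either.
Omar starts after Marcus ends, so nothing later overlaps Marcus either.
Jonas starts after Omar ends, so nothing later overlaps Omar either.
Sofia starts before Jonas ends → Jonas and Sofia overlap.
Mateo starts exactly when Jonas ends (back-to-back, no overlap), so nothing later overlaps Jonas either.
Mateo starts before Sofia ends → Sofia and Mateo overlap.
Priya starts after Sofia ends, so nothing later overlaps Sofia either.
Priya starts after Mateo ends, so nothing later overlaps Mateo either.
Nadia starts after Priya ends.
Overlapping pairs: Aoife & Marcus, Jonas & Sofia, Mateo & Sofia — 3 in total.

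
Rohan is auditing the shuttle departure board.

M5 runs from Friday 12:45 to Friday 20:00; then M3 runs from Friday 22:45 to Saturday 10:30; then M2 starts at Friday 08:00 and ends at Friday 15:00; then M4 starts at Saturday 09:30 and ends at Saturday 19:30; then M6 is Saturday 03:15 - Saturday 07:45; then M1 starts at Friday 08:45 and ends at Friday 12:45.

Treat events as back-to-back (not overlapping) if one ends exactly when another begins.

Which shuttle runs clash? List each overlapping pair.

Two intervals overlap when each starts before the other ends.
Sorted by start: M2, M1, M5, M3, M6, M4.
M1 starts before M2 ends → M2 and M1 overlap.
M5 starts before M2 ends → M2 and M5 overlap.
M3 starts after M2 ends; M2 is clear from here.
M5 starts exactly when M1 ends (back-to-back, no overlap); M1 is clear from here.
M3 starts after M5 ends; M5 is clear from here.
M6 starts before M3 ends → M3 and M6 overlap.
M4 starts before M3 ends → M3 and M4 overlap.
M4 starts after M6 ends.

M1 & M2, M2 & M5, M3 & M4, M3 & M6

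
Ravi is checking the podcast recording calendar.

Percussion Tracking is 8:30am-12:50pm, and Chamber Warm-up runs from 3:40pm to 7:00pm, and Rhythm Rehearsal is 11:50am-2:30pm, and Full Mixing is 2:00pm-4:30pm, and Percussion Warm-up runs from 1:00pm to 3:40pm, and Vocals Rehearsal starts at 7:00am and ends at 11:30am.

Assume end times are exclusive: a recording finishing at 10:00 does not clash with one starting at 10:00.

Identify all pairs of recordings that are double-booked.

Chamber Warm-up & Full Mixing, Full Mixing & Percussion Warm-up, Full Mixing & Rhythm Rehearsal, Percussion Tracking & Rhythm Rehearsal, Percussion Tracking & Vocals Rehearsal, Percussion Warm-up & Rhythm Rehearsal

Check each pair: they overlap iff neither finishes before the other starts.
Sorted by start: Vocals Rehearsal, Percussion Tracking, Rhythm Rehearsal, Percussion Warm-up, Full Mixing, Chamber Warm-up.
Percussion Tracking starts before Vocals Rehearsal ends → Vocals Rehearsal and Percussion Tracking overlap.
Rhythm Rehearsal starts after Vocals Rehearsal ends, so nothing later overlaps Vocals Rehearsal either.
Rhythm Rehearsal starts before Percussion Tracking ends → Percussion Tracking and Rhythm Rehearsal overlap.
Percussion Warm-up starts after Percussion Tracking ends, so nothing later overlaps Percussion Tracking either.
Percussion Warm-up starts before Rhythm Rehearsal ends → Rhythm Rehearsal and Percussion Warm-up overlap.
Full Mixing starts before Rhythm Rehearsal ends → Rhythm Rehearsal and Full Mixing overlap.
Chamber Warm-up starts after Rhythm Rehearsal ends.
Full Mixing starts before Percussion Warm-up ends → Percussion Warm-up and Full Mixing overlap.
Chamber Warm-up starts exactly when Percussion Warm-up ends (back-to-back, no overlap).
Chamber Warm-up starts before Full Mixing ends → Full Mixing and Chamber Warm-up overlap.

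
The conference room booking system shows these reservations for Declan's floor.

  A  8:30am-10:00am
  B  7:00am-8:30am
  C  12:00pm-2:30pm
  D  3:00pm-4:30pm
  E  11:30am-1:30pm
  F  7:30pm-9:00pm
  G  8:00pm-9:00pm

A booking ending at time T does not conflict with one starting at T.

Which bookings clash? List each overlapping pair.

C & E, F & G

Sorted by start: B, A, E, C, D, F, G.
A starts exactly when B ends (back-to-back, no overlap), so B has no further overlaps.
E starts after A ends, so A has no further overlaps.
C starts before E ends → E and C overlap.
D starts after E ends, so E has no further overlaps.
D starts after C ends, so C has no further overlaps.
F starts after D ends, so D has no further overlaps.
G starts before F ends → F and G overlap.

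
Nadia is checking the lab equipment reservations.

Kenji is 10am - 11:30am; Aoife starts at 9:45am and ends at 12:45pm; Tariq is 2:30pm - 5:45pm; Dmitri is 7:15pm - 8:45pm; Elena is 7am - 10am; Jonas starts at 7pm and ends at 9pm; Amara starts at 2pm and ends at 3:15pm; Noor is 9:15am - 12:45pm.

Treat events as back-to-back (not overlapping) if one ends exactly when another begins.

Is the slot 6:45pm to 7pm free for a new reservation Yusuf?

Yes — the slot is free

Elena: ends 10am at or before Yusuf starts 6:45pm → clear.
Noor: ends 12:45pm at or before Yusuf starts 6:45pm → clear.
Aoife: ends 12:45pm at or before Yusuf starts 6:45pm → clear.
Kenji: ends 11:30am at or before Yusuf starts 6:45pm → clear.
Amara: ends 3:15pm at or before Yusuf starts 6:45pm → clear.
Tariq: ends 5:45pm at or before Yusuf starts 6:45pm → clear.
Jonas: starts 7pm at or after Yusuf ends 7pm → clear.
Dmitri: starts 7:15pm at or after Yusuf ends 7pm → clear.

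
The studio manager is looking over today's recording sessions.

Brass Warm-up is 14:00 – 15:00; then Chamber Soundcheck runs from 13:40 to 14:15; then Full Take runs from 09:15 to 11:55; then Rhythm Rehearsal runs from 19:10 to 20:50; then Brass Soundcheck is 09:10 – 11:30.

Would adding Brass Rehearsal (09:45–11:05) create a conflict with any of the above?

Brass Soundcheck: starts 09:10 before Brass Rehearsal ends 11:05, and ends 11:30 after Brass Rehearsal starts 09:45 → overlap.
Full Take: starts 09:15 before Brass Rehearsal ends 11:05, and ends 11:55 after Brass Rehearsal starts 09:45 → overlap.
Chamber Soundcheck: starts 13:40 at or after Brass Rehearsal ends 11:05 → clear.
Brass Warm-up: starts 14:00 at or after Brass Rehearsal ends 11:05 → clear.
Rhythm Rehearsal: starts 19:10 at or after Brass Rehearsal ends 11:05 → clear.
Brass Rehearsal overlaps Full Take, Brass Soundcheck.

Yes — it overlaps Brass Soundcheck, Full Take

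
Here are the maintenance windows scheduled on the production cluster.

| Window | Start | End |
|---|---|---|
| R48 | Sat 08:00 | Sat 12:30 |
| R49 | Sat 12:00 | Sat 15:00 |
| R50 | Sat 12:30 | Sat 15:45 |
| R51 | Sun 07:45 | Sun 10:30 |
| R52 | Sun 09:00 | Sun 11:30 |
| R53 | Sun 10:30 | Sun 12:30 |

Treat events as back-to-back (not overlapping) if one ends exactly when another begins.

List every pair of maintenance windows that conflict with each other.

R48 & R49, R49 & R50, R51 & R52, R52 & R53

Sorted by start: R48, R49, R50, R51, R52, R53.
R49 starts before R48 ends → R48 and R49 overlap.
R50 starts exactly when R48 ends (back-to-back, no overlap), so nothing later overlaps R48 either.
R50 starts before R49 ends → R49 and R50 overlap.
R51 starts after R49 ends, so nothing later overlaps R49 either.
R51 starts after R50 ends, so nothing later overlaps R50 either.
R52 starts before R51 ends → R51 and R52 overlap.
R53 starts exactly when R51 ends (back-to-back, no overlap).
R53 starts before R52 ends → R52 and R53 overlap.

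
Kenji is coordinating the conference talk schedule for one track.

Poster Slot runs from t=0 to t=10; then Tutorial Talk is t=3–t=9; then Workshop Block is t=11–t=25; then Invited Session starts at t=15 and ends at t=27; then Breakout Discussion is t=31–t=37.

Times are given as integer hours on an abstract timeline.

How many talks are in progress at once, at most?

2

Sort all start/end points and keep a running count:
t=0 start Poster Slot → 1
t=3 start Tutorial Talk → 2
t=9 end Tutorial Talk → 1
t=10 end Poster Slot → 0
t=11 start Workshop Block → 1
t=15 start Invited Session → 2
t=25 end Workshop Block → 1
t=27 end Invited Session → 0
t=31 start Breakout Discussion → 1
t=37 end Breakout Discussion → 0
Peak is 2, at t=3 (Poster Slot, Tutorial Talk).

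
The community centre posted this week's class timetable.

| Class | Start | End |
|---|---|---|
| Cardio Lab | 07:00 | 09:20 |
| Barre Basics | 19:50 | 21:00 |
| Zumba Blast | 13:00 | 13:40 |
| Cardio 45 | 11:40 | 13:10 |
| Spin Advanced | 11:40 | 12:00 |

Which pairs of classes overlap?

Cardio 45 & Spin Advanced, Cardio 45 & Zumba Blast

Sorted by start: Cardio Lab, Spin Advanced, Cardio 45, Zumba Blast, Barre Basics.
Spin Advanced starts after Cardio Lab ends; Cardio Lab is clear from here.
Cardio 45 starts before Spin Advanced ends → Spin Advanced and Cardio 45 overlap.
Zumba Blast starts after Spin Advanced ends; Spin Advanced is clear from here.
Zumba Blast starts before Cardio 45 ends → Cardio 45 and Zumba Blast overlap.
Barre Basics starts after Cardio 45 ends.
Barre Basics starts after Zumba Blast ends.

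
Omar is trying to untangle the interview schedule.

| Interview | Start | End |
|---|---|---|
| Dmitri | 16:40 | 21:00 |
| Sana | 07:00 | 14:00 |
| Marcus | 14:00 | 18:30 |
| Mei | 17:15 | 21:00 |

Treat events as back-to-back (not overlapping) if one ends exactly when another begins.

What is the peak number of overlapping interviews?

Walk through starts and ends in time order (an end at T is processed before a start at T):
07:00 start Sana → 1
14:00 end Sana → 0
14:00 start Marcus → 1
16:40 start Dmitri → 2
17:15 start Mei → 3
18:30 end Marcus → 2
21:00 end Dmitri → 1
21:00 end Mei → 0
Peak is 3, at 17:15 (Dmitri, Marcus, Mei).

3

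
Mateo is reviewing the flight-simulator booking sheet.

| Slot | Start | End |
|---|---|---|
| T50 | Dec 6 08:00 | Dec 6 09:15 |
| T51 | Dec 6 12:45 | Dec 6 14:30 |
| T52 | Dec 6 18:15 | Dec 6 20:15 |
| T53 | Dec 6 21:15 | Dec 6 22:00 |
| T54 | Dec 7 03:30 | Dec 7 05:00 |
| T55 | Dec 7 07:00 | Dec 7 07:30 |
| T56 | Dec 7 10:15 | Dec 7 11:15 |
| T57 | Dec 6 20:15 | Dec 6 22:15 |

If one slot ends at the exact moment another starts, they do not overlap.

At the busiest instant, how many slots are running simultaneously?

Walk through starts and ends in time order (an end at T is processed before a start at T):
Dec 6 08:00 start T50 → 1
Dec 6 09:15 end T50 → 0
Dec 6 12:45 start T51 → 1
Dec 6 14:30 end T51 → 0
Dec 6 18:15 start T52 → 1
Dec 6 20:15 end T52 → 0
Dec 6 20:15 start T57 → 1
Dec 6 21:15 start T53 → 2
Dec 6 22:00 end T53 → 1
Dec 6 22:15 end T57 → 0
Dec 7 03:30 start T54 → 1
Dec 7 05:00 end T54 → 0
Dec 7 07:00 start T55 → 1
Dec 7 07:30 end T55 → 0
Dec 7 10:15 start T56 → 1
Dec 7 11:15 end T56 → 0
Peak is 2, at Dec 6 21:15 (T53, T57).

2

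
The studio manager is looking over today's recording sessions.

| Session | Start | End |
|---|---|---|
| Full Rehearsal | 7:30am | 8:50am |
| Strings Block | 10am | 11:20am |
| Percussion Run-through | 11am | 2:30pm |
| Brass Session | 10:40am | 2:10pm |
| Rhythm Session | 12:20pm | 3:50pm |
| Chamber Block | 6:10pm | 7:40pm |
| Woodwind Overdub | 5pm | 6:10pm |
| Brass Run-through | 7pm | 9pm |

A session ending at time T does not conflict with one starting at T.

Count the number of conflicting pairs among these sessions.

6

Sorted by start: Full Rehearsal, Strings Block, Brass Session, Percussion Run-through, Rhythm Session, Woodwind Overdub, Chamber Block, Brass Run-through.
Strings Block starts after Full Rehearsal ends, so nothing later overlaps Full Rehearsal either.
Brass Session starts before Strings Block ends → Strings Block and Brass Session overlap.
Percussion Run-through starts before Strings Block ends → Strings Block and Percussion Run-through overlap.
Rhythm Session starts after Strings Block ends, so nothing later overlaps Strings Block either.
Percussion Run-through starts before Brass Session ends → Brass Session and Percussion Run-through overlap.
Rhythm Session starts before Brass Session ends → Brass Session and Rhythm Session overlap.
Woodwind Overdub starts after Brass Session ends, so nothing later overlaps Brass Session either.
Rhythm Session starts before Percussion Run-through ends → Percussion Run-through and Rhythm Session overlap.
Woodwind Overdub starts after Percussion Run-through ends, so nothing later overlaps Percussion Run-through either.
Woodwind Overdub starts after Rhythm Session ends, so nothing later overlaps Rhythm Session either.
Chamber Block starts exactly when Woodwind Overdub ends (back-to-back, no overlap), so nothing later overlaps Woodwind Overdub either.
Brass Run-through starts before Chamber Block ends → Chamber Block and Brass Run-through overlap.
Overlapping pairs: Brass Run-through & Chamber Block, Brass Session & Percussion Run-through, Brass Session & Rhythm Session, Brass Session & Strings Block, Percussion Run-through & Rhythm Session, Percussion Run-through & Strings Block — 6 in total.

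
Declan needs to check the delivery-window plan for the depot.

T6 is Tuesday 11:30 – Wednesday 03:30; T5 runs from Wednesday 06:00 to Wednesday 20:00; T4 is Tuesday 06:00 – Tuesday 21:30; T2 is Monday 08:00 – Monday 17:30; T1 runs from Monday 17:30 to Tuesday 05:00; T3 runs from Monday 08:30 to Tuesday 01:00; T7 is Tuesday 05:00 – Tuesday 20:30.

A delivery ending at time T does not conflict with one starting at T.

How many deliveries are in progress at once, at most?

3

Sort all start/end points and keep a running count:
Monday 08:00 start T2 → 1
Monday 08:30 start T3 → 2
Monday 17:30 end T2 → 1
Monday 17:30 start T1 → 2
Tuesday 01:00 end T3 → 1
Tuesday 05:00 end T1 → 0
Tuesday 05:00 start T7 → 1
Tuesday 06:00 start T4 → 2
Tuesday 11:30 start T6 → 3
Tuesday 20:30 end T7 → 2
Tuesday 21:30 end T4 → 1
Wednesday 03:30 end T6 → 0
Wednesday 06:00 start T5 → 1
Wednesday 20:00 end T5 → 0
Peak is 3, at Tuesday 11:30 (T4, T6, T7).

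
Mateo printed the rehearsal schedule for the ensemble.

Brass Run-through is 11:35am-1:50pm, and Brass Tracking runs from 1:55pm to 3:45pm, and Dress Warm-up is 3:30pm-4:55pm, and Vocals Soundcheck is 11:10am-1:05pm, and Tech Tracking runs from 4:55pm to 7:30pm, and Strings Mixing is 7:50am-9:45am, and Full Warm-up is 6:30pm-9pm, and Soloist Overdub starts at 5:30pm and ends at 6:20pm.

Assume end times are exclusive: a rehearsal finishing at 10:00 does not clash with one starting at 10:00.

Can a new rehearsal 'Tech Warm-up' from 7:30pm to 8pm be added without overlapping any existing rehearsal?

Strings Mixing: ends 9:45am at or before Tech Warm-up starts 7:30pm → clear.
Vocals Soundcheck: ends 1:05pm at or before Tech Warm-up starts 7:30pm → clear.
Brass Run-through: ends 1:50pm at or before Tech Warm-up starts 7:30pm → clear.
Brass Tracking: ends 3:45pm at or before Tech Warm-up starts 7:30pm → clear.
Dress Warm-up: ends 4:55pm at or before Tech Warm-up starts 7:30pm → clear.
Tech Tracking: ends 7:30pm at or before Tech Warm-up starts 7:30pm → clear.
Soloist Overdub: ends 6:20pm at or before Tech Warm-up starts 7:30pm → clear.
Full Warm-up: starts 6:30pm before Tech Warm-up ends 8pm, and ends 9pm after Tech Warm-up starts 7:30pm → overlap.
Tech Warm-up overlaps Full Warm-up.

No — it overlaps Full Warm-up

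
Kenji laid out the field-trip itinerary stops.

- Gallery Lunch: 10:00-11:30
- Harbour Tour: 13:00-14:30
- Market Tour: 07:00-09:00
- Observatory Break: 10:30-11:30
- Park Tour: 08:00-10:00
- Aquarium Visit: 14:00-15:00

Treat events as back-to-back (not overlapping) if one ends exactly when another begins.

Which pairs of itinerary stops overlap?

Aquarium Visit & Harbour Tour, Gallery Lunch & Observatory Break, Market Tour & Park Tour

Check each pair: they overlap iff neither finishes before the other starts.
Sorted by start: Market Tour, Park Tour, Gallery Lunch, Observatory Break, Harbour Tour, Aquarium Visit.
Park Tour starts before Market Tour ends → Market Tour and Park Tour overlap.
Gallery Lunch starts after Market Tour ends, so nothing later overlaps Market Tour either.
Gallery Lunch starts exactly when Park Tour ends (back-to-back, no overlap), so nothing later overlaps Park Tour either.
Observatory Break starts before Gallery Lunch ends → Gallery Lunch and Observatory Break overlap.
Harbour Tour starts after Gallery Lunch ends, so nothing later overlaps Gallery Lunch either.
Harbour Tour starts after Observatory Break ends, so nothing later overlaps Observatory Break either.
Aquarium Visit starts before Harbour Tour ends → Harbour Tour and Aquarium Visit overlap.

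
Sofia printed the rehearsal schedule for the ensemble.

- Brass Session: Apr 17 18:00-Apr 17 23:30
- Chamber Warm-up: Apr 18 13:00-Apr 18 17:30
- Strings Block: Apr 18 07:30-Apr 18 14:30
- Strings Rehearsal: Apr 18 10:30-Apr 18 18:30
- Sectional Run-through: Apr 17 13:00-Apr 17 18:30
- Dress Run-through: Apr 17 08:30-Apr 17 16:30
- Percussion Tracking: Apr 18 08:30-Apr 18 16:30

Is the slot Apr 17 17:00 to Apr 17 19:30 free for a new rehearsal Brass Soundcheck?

Dress Run-through: ends Apr 17 16:30 at or before Brass Soundcheck starts Apr 17 17:00 → clear.
Sectional Run-through: starts Apr 17 13:00 before Brass Soundcheck ends Apr 17 19:30, and ends Apr 17 18:30 after Brass Soundcheck starts Apr 17 17:00 → overlap.
Brass Session: starts Apr 17 18:00 before Brass Soundcheck ends Apr 17 19:30, and ends Apr 17 23:30 after Brass Soundcheck starts Apr 17 17:00 → overlap.
Strings Block: starts Apr 18 07:30 at or after Brass Soundcheck ends Apr 17 19:30 → clear.
Percussion Tracking: starts Apr 18 08:30 at or after Brass Soundcheck ends Apr 17 19:30 → clear.
Strings Rehearsal: starts Apr 18 10:30 at or after Brass Soundcheck ends Apr 17 19:30 → clear.
Chamber Warm-up: starts Apr 18 13:00 at or after Brass Soundcheck ends Apr 17 19:30 → clear.
Brass Soundcheck overlaps Brass Session, Sectional Run-through.

No — it overlaps Brass Session, Sectional Run-through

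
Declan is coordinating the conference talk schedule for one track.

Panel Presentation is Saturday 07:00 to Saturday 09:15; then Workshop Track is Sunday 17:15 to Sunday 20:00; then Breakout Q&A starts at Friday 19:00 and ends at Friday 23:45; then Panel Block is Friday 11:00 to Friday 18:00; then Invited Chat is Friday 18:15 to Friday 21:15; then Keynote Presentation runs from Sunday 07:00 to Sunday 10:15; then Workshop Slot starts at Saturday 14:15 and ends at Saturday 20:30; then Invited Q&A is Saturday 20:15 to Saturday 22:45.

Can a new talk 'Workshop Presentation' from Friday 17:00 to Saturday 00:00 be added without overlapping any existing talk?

No — it overlaps Breakout Q&A, Invited Chat, Panel Block

Panel Block: starts Friday 11:00 before Workshop Presentation ends Saturday 00:00, and ends Friday 18:00 after Workshop Presentation starts Friday 17:00 → overlap.
Invited Chat: starts Friday 18:15 before Workshop Presentation ends Saturday 00:00, and ends Friday 21:15 after Workshop Presentation starts Friday 17:00 → overlap.
Breakout Q&A: starts Friday 19:00 before Workshop Presentation ends Saturday 00:00, and ends Friday 23:45 after Workshop Presentation starts Friday 17:00 → overlap.
Panel Presentation: starts Saturday 07:00 at or after Workshop Presentation ends Saturday 00:00 → clear.
Workshop Slot: starts Saturday 14:15 at or after Workshop Presentation ends Saturday 00:00 → clear.
Invited Q&A: starts Saturday 20:15 at or after Workshop Presentation ends Saturday 00:00 → clear.
Keynote Presentation: starts Sunday 07:00 at or after Workshop Presentation ends Saturday 00:00 → clear.
Workshop Track: starts Sunday 17:15 at or after Workshop Presentation ends Saturday 00:00 → clear.
Workshop Presentation overlaps Panel Block, Invited Chat, Breakout Q&A.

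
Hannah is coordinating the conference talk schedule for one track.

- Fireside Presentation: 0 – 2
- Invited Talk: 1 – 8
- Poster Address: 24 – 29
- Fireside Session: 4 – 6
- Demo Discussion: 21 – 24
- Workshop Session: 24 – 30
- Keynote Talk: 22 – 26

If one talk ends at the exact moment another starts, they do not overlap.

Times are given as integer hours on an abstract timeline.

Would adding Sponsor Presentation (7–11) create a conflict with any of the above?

Yes — it overlaps Invited Talk

Fireside Presentation: ends 2 at or before Sponsor Presentation starts 7 → clear.
Invited Talk: starts 1 before Sponsor Presentation ends 11, and ends 8 after Sponsor Presentation starts 7 → overlap.
Fireside Session: ends 6 at or before Sponsor Presentation starts 7 → clear.
Demo Discussion: starts 21 at or after Sponsor Presentation ends 11 → clear.
Keynote Talk: starts 22 at or after Sponsor Presentation ends 11 → clear.
Poster Address: starts 24 at or after Sponsor Presentation ends 11 → clear.
Workshop Session: starts 24 at or after Sponsor Presentation ends 11 → clear.
Sponsor Presentation overlaps Invited Talk.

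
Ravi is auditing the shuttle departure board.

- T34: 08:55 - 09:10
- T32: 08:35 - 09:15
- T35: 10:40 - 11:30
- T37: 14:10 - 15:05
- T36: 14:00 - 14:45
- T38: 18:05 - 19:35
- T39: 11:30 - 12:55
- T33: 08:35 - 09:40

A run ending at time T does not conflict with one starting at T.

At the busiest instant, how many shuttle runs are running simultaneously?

3

Sort all start/end points and keep a running count:
08:35 start T32 → 1
08:35 start T33 → 2
08:55 start T34 → 3
09:10 end T34 → 2
09:15 end T32 → 1
09:40 end T33 → 0
10:40 start T35 → 1
11:30 end T35 → 0
11:30 start T39 → 1
12:55 end T39 → 0
14:00 start T36 → 1
14:10 start T37 → 2
14:45 end T36 → 1
15:05 end T37 → 0
18:05 start T38 → 1
19:35 end T38 → 0
Peak is 3, at 08:55 (T32, T33, T34).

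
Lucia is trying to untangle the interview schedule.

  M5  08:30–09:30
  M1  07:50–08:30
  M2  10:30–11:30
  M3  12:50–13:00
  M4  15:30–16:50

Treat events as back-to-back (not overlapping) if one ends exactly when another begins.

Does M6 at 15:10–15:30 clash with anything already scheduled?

M1: ends 08:30 at or before M6 starts 15:10 → clear.
M5: ends 09:30 at or before M6 starts 15:10 → clear.
M2: ends 11:30 at or before M6 starts 15:10 → clear.
M3: ends 13:00 at or before M6 starts 15:10 → clear.
M4: starts 15:30 at or after M6 ends 15:30 → clear.

No — it doesn't clash with anything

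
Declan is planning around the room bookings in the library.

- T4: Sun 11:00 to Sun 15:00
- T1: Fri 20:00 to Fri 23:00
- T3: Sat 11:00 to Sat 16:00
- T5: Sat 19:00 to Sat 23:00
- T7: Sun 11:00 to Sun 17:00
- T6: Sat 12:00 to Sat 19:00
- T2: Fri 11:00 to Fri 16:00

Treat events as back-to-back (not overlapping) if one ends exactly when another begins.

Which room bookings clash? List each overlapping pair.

T3 & T6, T4 & T7

Two intervals overlap when each starts before the other ends.
Sorted by start: T2, T1, T3, T6, T5, T4, T7.
T1 starts after T2 ends, so T2 has no further overlaps.
T3 starts after T1 ends, so T1 has no further overlaps.
T6 starts before T3 ends → T3 and T6 overlap.
T5 starts after T3 ends, so T3 has no further overlaps.
T5 starts exactly when T6 ends (back-to-back, no overlap), so T6 has no further overlaps.
T4 starts after T5 ends, so T5 has no further overlaps.
T7 starts before T4 ends → T4 and T7 overlap.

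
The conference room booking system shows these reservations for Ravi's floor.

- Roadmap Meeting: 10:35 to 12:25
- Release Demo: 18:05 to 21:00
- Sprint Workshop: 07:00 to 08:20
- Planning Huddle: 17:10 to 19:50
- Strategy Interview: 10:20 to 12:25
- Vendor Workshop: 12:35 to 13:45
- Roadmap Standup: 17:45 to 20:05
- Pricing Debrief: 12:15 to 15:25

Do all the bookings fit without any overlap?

No

Sorted by start: Sprint Workshop, Strategy Interview, Roadmap Meeting, Pricing Debrief, Vendor Workshop, Planning Huddle, Roadmap Standup, Release Demo.
Strategy Interview starts after Sprint Workshop ends; Sprint Workshop is clear from here.
Roadmap Meeting starts before Strategy Interview ends → Strategy Interview and Roadmap Meeting overlap.
That's a conflict, so the schedule is not conflict-free.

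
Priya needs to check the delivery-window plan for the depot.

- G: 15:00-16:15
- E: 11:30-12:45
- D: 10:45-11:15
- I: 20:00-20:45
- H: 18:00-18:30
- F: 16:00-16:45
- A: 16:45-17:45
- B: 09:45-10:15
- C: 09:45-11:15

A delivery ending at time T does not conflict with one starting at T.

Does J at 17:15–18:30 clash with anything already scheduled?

B: ends 10:15 at or before J starts 17:15 → clear.
C: ends 11:15 at or before J starts 17:15 → clear.
D: ends 11:15 at or before J starts 17:15 → clear.
E: ends 12:45 at or before J starts 17:15 → clear.
G: ends 16:15 at or before J starts 17:15 → clear.
F: ends 16:45 at or before J starts 17:15 → clear.
A: starts 16:45 before J ends 18:30, and ends 17:45 after J starts 17:15 → overlap.
H: starts 18:00 before J ends 18:30, and ends 18:30 after J starts 17:15 → overlap.
I: starts 20:00 at or after J ends 18:30 → clear.
J overlaps A, H.

Yes — it overlaps A, H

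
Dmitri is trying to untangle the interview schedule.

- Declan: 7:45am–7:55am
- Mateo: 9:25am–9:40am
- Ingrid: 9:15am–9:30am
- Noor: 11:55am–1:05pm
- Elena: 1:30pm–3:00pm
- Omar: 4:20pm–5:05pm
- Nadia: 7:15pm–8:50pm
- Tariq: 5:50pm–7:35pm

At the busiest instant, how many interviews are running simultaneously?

2

Sweep the timeline, counting +1 at each start and −1 at each end (ends before starts at a tie):
7:45am start Declan → 1
7:55am end Declan → 0
9:15am start Ingrid → 1
9:25am start Mateo → 2
9:30am end Ingrid → 1
9:40am end Mateo → 0
11:55am start Noor → 1
1:05pm end Noor → 0
1:30pm start Elena → 1
3:00pm end Elena → 0
4:20pm start Omar → 1
5:05pm end Omar → 0
5:50pm start Tariq → 1
7:15pm start Nadia → 2
7:35pm end Tariq → 1
8:50pm end Nadia → 0
Peak is 2, at 9:25am (Ingrid, Mateo).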